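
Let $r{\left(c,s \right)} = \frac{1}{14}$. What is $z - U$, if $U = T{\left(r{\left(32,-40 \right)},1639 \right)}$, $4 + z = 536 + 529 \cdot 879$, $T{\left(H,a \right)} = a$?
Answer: $463884$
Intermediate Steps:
$r{\left(c,s \right)} = \frac{1}{14}$
$z = 465523$ ($z = -4 + \left(536 + 529 \cdot 879\right) = -4 + \left(536 + 464991\right) = -4 + 465527 = 465523$)
$U = 1639$
$z - U = 465523 - 1639 = 463884$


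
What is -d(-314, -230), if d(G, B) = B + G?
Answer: 544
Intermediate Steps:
-d(-314, -230) = -(-230 - 314) = -1*(-544) = 544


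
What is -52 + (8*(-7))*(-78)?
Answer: 4316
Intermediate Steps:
-52 + (8*(-7))*(-78) = -52 - 56*(-78) = -52 + 4368 = 4316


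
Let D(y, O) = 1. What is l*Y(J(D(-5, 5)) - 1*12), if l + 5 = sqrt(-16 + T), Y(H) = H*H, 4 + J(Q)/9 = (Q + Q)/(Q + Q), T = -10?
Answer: -7605 + 1521*I*sqrt(26) ≈ -7605.0 + 7755.6*I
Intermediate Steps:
J(Q) = -27 (J(Q) = -36 + 9*((Q + Q)/(Q + Q)) = -36 + 9*((2*Q)/((2*Q))) = -36 + 9*((2*Q)*(1/(2*Q))) = -36 + 9*1 = -36 + 9 = -27)
Y(H) = H**2
l = -5 + I*sqrt(26) (l = -5 + sqrt(-16 - 10) = -5 + sqrt(-26) = -5 + I*sqrt(26) ≈ -5.0 + 5.099*I)
l*Y(J(D(-5, 5)) - 1*12) = (-5 + I*sqrt(26))*(-27 - 1*12)**2 = (-5 + I*sqrt(26))*(-27 - 12)**2 = (-5 + I*sqrt(26))*(-39)**2 = (-5 + I*sqrt(26))*1521 = -7605 + 1521*I*sqrt(26)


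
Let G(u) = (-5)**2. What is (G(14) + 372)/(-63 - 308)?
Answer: -397/371 ≈ -1.0701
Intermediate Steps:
G(u) = 25
(G(14) + 372)/(-63 - 308) = (25 + 372)/(-63 - 308) = 397/(-371) = 397*(-1/371) = -397/371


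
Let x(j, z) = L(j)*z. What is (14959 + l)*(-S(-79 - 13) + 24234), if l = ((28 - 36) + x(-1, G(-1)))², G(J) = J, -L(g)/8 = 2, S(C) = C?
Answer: 365449498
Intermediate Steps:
L(g) = -16 (L(g) = -8*2 = -16)
x(j, z) = -16*z
l = 64 (l = ((28 - 36) - 16*(-1))² = (-8 + 16)² = 8² = 64)
(14959 + l)*(-S(-79 - 13) + 24234) = (14959 + 64)*(-(-79 - 13) + 24234) = 15023*(-1*(-92) + 24234) = 15023*(92 + 24234) = 15023*24326 = 365449498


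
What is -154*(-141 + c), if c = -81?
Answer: 34188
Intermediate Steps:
-154*(-141 + c) = -154*(-141 - 81) = -154*(-222) = 34188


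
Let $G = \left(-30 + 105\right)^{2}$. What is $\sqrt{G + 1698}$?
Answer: $\sqrt{7323} \approx 85.574$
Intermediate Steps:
$G = 5625$ ($G = 75^{2} = 5625$)
$\sqrt{G + 1698} = \sqrt{5625 + 1698} = \sqrt{7323}$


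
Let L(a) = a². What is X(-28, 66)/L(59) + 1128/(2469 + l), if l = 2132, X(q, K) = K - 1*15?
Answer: 4161219/16016081 ≈ 0.25982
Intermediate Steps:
X(q, K) = -15 + K (X(q, K) = K - 15 = -15 + K)
X(-28, 66)/L(59) + 1128/(2469 + l) = (-15 + 66)/(59²) + 1128/(2469 + 2132) = 51/3481 + 1128/4601 = 4161219/16016081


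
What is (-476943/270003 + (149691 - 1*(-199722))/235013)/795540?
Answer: -295754117/841339437202101 ≈ -3.5153e-7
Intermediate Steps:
(-476943/270003 + (149691 - 1*(-199722))/235013)/795540 = (-476943*1/270003 + (149691 + 199722)*(1/235013))*(1/795540) = (-158981/90001 + 349413*(1/235013))*(1/795540) = (-158981/90001 + 349413/235013)*(1/795540) = -5915082340/21151405013*1/795540 = -295754117/841339437202101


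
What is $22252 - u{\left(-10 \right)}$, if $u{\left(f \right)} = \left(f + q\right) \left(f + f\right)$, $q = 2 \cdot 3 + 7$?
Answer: $22312$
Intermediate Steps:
$q = 13$ ($q = 6 + 7 = 13$)
$u{\left(f \right)} = 2 f \left(13 + f\right)$ ($u{\left(f \right)} = \left(f + 13\right) \left(f + f\right) = \left(13 + f\right) 2 f = 2 f \left(13 + f\right)$)
$22252 - u{\left(-10 \right)} = 22252 - 2 \left(-10\right) \left(13 - 10\right) = 22252 - 2 \left(-10\right) 3 = 22252 - -60 = 22252 + 60 = 22312$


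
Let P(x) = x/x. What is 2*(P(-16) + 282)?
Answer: 566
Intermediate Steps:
P(x) = 1
2*(P(-16) + 282) = 2*(1 + 282) = 2*283 = 566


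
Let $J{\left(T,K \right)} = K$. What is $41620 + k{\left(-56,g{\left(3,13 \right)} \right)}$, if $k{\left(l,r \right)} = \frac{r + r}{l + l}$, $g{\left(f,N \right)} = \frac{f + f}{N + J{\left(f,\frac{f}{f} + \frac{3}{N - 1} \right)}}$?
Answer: $\frac{5535459}{133} \approx 41620.0$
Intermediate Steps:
$g{\left(f,N \right)} = \frac{2 f}{1 + N + \frac{3}{-1 + N}}$ ($g{\left(f,N \right)} = \frac{f + f}{N + \left(\frac{f}{f} + \frac{3}{N - 1}\right)} = \frac{2 f}{N + \left(1 + \frac{3}{N - 1}\right)} = \frac{2 f}{N + \left(1 + \frac{3}{-1 + N}\right)} = \frac{2 f}{1 + N + \frac{3}{-1 + N}}$)
$k{\left(l,r \right)} = \frac{r}{l}$ ($k{\left(l,r \right)} = \frac{2 r}{2 l} = 2 r \frac{1}{2 l} = \frac{r}{l}$)
$41620 + k{\left(-56,g{\left(3,13 \right)} \right)} = 41620 + \frac{2 \cdot 3 \frac{1}{2 + 13^{2}} \left(-1 + 13\right)}{-56} = 41620 + 2 \cdot 3 \frac{1}{2 + 169} \cdot 12 \left(- \frac{1}{56}\right) = 41620 + 2 \cdot 3 \cdot \frac{1}{171} \cdot 12 \left(- \frac{1}{56}\right) = 41620 + \frac{8}{19} \left(- \frac{1}{56}\right) = 41620 - \frac{1}{133} = \frac{5535459}{133}$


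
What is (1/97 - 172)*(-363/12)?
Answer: 2018643/388 ≈ 5202.7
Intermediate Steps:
(1/97 - 172)*(-363/12) = (1/97 - 172)*(-363*1/12) = -16683/97*(-121/4) = 2018643/388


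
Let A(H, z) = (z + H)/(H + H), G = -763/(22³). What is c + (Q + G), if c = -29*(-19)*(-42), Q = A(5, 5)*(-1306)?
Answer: -260323067/10648 ≈ -24448.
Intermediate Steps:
G = -763/10648 ≈ -0.071657
A(H, z) = (H + z)/(2*H) (A(H, z) = (H + z)/((2*H)) = (H + z)*(1/(2*H)) = (H + z)/(2*H))
Q = -1306 (Q = ((½)*(5 + 5)/5)*(-1306) = ((½)*(⅕)*10)*(-1306) = 1*(-1306) = -1306)
c = -23142 (c = 551*(-42) = -23142)
c + (Q + G) = -23142 + (-1306 - 763/10648) = -23142 - 13907051/10648 = -260323067/10648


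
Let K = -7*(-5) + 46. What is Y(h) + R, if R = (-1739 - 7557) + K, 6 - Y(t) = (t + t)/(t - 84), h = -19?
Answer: -948565/103 ≈ -9209.4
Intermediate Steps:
K = 81 (K = 35 + 46 = 81)
Y(t) = 6 - 2*t/(-84 + t) (Y(t) = 6 - (t + t)/(t - 84) = 6 - 2*t/(-84 + t))
R = -9215 (R = (-1739 - 7557) + 81 = -9296 + 81 = -9215)
Y(h) + R = 4*(-126 - 19)/(-84 - 19) - 9215 = 4*(-145)/(-103) - 9215 = 4*(-1/103)*(-145) - 9215 = 580/103 - 9215 = -948565/103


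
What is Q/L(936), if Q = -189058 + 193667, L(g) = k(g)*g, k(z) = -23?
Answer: -4609/21528 ≈ -0.21409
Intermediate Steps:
L(g) = -23*g
Q = 4609
Q/L(936) = 4609/((-23*936)) = 4609/(-21528) = 4609*(-1/21528) = -4609/21528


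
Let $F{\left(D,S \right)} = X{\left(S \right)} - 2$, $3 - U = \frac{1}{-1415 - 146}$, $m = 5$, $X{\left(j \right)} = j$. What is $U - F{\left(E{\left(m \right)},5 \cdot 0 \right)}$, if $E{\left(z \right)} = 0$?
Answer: $\frac{7806}{1561} \approx 5.0006$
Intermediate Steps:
$U = \frac{4684}{1561}$ ($U = 3 - \frac{1}{-1415 - 146} = 3 - \frac{1}{-1561} = 3 - - \frac{1}{1561} = 3 + \frac{1}{1561} = \frac{4684}{1561} \approx 3.0006$)
$F{\left(D,S \right)} = -2 + S$ ($F{\left(D,S \right)} = S - 2 = -2 + S$)
$U - F{\left(E{\left(m \right)},5 \cdot 0 \right)} = \frac{4684}{1561} - \left(-2 + 5 \cdot 0\right) = \frac{4684}{1561} - \left(-2 + 0\right) = \frac{4684}{1561} - -2 = \frac{4684}{1561} + 2 = \frac{7806}{1561}$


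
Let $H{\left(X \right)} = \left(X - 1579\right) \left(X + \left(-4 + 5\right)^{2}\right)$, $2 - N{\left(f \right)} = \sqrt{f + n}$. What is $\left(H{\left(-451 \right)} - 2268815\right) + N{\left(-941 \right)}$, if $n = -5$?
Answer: $-1355313 - i \sqrt{946} \approx -1.3553 \cdot 10^{6} - 30.757 i$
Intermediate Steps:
$N{\left(f \right)} = 2 - \sqrt{-5 + f}$ ($N{\left(f \right)} = 2 - \sqrt{f - 5} = 2 - \sqrt{-5 + f}$)
$H{\left(X \right)} = \left(1 + X\right) \left(-1579 + X\right)$ ($H{\left(X \right)} = \left(-1579 + X\right) \left(X + 1^{2}\right) = \left(-1579 + X\right) \left(X + 1\right) = \left(-1579 + X\right) \left(1 + X\right) = \left(1 + X\right) \left(-1579 + X\right)$)
$\left(H{\left(-451 \right)} - 2268815\right) + N{\left(-941 \right)} = \left(\left(-1579 + \left(-451\right)^{2} - -711678\right) - 2268815\right) + \left(2 - \sqrt{-5 - 941}\right) = \left(\left(-1579 + 203401 + 711678\right) - 2268815\right) + \left(2 - \sqrt{-946}\right) = \left(913500 - 2268815\right) + \left(2 - i \sqrt{946}\right) = -1355315 + \left(2 - i \sqrt{946}\right) = -1355313 - i \sqrt{946}$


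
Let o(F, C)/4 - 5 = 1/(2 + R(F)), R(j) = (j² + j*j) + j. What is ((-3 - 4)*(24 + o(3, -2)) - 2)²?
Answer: 51236964/529 ≈ 96856.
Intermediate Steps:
R(j) = j + 2*j² (R(j) = (j² + j²) + j = 2*j² + j = j + 2*j²)
o(F, C) = 20 + 4/(2 + F*(1 + 2*F))
((-3 - 4)*(24 + o(3, -2)) - 2)² = ((-3 - 4)*(24 + 4*(11 + 5*3*(1 + 2*3))/(2 + 3*(1 + 2*3))) - 2)² = (-7*(24 + 4*(11 + 5*3*(1 + 6))/(2 + 3*(1 + 6))) - 2)² = (-7*(24 + 4*(11 + 5*3*7)/(2 + 3*7)) - 2)² = (-7*(24 + 4*(11 + 105)/(2 + 21)) - 2)² = (-7*(24 + 4*116/23) - 2)² = (-7*(24 + 4*(1/23)*116) - 2)² = (-7*(24 + 464/23) - 2)² = (-7*1016/23 - 2)² = (-7112/23 - 2)² = (-7158/23)² = 51236964/529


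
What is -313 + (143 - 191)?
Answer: -361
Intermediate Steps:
-313 + (143 - 191) = -313 - 48 = -361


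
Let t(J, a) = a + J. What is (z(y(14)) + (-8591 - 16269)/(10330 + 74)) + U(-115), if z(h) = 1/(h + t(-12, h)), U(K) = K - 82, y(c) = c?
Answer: -8295191/41616 ≈ -199.33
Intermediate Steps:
U(K) = -82 + K
t(J, a) = J + a
z(h) = 1/(-12 + 2*h) (z(h) = 1/(h + (-12 + h)) = 1/(-12 + 2*h))
(z(y(14)) + (-8591 - 16269)/(10330 + 74)) + U(-115) = (1/(2*(-6 + 14)) + (-8591 - 16269)/(10330 + 74)) + (-82 - 115) = ((1/2)/8 - 24860/10404) - 197 = ((1/2)*(1/8) - 24860*1/10404) - 197 = (1/16 - 6215/2601) - 197 = -96839/41616 - 197 = -8295191/41616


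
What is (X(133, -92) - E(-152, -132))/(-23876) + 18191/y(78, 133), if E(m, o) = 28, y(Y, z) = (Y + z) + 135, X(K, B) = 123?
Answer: 217147723/4130548 ≈ 52.571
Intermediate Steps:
y(Y, z) = 135 + Y + z
(X(133, -92) - E(-152, -132))/(-23876) + 18191/y(78, 133) = (123 - 1*28)/(-23876) + 18191/(135 + 78 + 133) = (123 - 28)*(-1/23876) + 18191/346 = 95*(-1/23876) + 18191*(1/346) = -95/23876 + 18191/346 = 217147723/4130548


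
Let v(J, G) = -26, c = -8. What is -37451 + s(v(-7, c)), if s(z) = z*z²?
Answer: -55027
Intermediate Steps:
s(z) = z³
-37451 + s(v(-7, c)) = -37451 + (-26)³ = -37451 - 17576 = -55027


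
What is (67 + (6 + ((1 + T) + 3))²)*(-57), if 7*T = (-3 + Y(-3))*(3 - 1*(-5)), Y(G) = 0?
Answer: -307743/49 ≈ -6280.5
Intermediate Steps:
T = -24/7 (T = ((-3 + 0)*(3 - 1*(-5)))/7 = (-3*(3 + 5))/7 = (-3*8)/7 = (⅐)*(-24) = -24/7 ≈ -3.4286)
(67 + (6 + ((1 + T) + 3))²)*(-57) = (67 + (6 + ((1 - 24/7) + 3))²)*(-57) = (67 + (6 + (-17/7 + 3))²)*(-57) = (67 + (6 + 4/7)²)*(-57) = (67 + (46/7)²)*(-57) = (67 + 2116/49)*(-57) = (5399/49)*(-57) = -307743/49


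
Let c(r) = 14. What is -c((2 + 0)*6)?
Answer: -14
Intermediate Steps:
-c((2 + 0)*6) = -1*14 = -14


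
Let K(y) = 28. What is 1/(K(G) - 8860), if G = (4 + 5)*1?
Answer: -1/8832 ≈ -0.00011322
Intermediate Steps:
G = 9 (G = 9*1 = 9)
1/(K(G) - 8860) = 1/(28 - 8860) = 1/(-8832) = -1/8832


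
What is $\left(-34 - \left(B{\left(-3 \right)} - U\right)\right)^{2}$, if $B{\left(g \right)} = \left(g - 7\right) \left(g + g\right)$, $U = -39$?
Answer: $17689$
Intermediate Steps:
$B{\left(g \right)} = 2 g \left(-7 + g\right)$ ($B{\left(g \right)} = \left(-7 + g\right) 2 g = 2 g \left(-7 + g\right)$)
$\left(-34 - \left(B{\left(-3 \right)} - U\right)\right)^{2} = \left(-34 - \left(2 \left(-3\right) \left(-7 - 3\right) - -39\right)\right)^{2} = \left(-34 - \left(2 \left(-3\right) \left(-10\right) + 39\right)\right)^{2} = \left(-34 - \left(60 + 39\right)\right)^{2} = \left(-34 - 99\right)^{2} = \left(-133\right)^{2} = 17689$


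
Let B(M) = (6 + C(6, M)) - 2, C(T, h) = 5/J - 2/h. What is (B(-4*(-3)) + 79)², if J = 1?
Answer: 277729/36 ≈ 7714.7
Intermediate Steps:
C(T, h) = 5 - 2/h (C(T, h) = 5/1 - 2/h = 5*1 - 2/h = 5 - 2/h)
B(M) = 9 - 2/M (B(M) = (6 + (5 - 2/M)) - 2 = (11 - 2/M) - 2 = 9 - 2/M)
(B(-4*(-3)) + 79)² = ((9 - 2/((-4*(-3)))) + 79)² = ((9 - 2/12) + 79)² = ((9 - 2*1/12) + 79)² = ((9 - ⅙) + 79)² = (53/6 + 79)² = (527/6)² = 277729/36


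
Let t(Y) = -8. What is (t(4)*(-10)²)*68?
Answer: -54400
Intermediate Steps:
(t(4)*(-10)²)*68 = -8*(-10)²*68 = -8*100*68 = -800*68 = -54400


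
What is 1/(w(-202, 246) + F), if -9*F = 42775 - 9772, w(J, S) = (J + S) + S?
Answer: -1/3377 ≈ -0.00029612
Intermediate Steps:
w(J, S) = J + 2*S
F = -3667 (F = -(42775 - 9772)/9 = -⅑*33003 = -3667)
1/(w(-202, 246) + F) = 1/((-202 + 2*246) - 3667) = 1/((-202 + 492) - 3667) = 1/(290 - 3667) = 1/(-3377) = -1/3377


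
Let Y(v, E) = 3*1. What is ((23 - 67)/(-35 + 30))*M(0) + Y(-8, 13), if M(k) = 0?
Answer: 3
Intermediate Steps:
Y(v, E) = 3
((23 - 67)/(-35 + 30))*M(0) + Y(-8, 13) = ((23 - 67)/(-35 + 30))*0 + 3 = -44/(-5)*0 + 3 = -44*(-1/5)*0 + 3 = (44/5)*0 + 3 = 0 + 3 = 3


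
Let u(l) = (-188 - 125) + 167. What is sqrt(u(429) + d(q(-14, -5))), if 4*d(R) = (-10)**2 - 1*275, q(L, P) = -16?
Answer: I*sqrt(759)/2 ≈ 13.775*I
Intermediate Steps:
u(l) = -146 (u(l) = -313 + 167 = -146)
d(R) = -175/4 (d(R) = ((-10)**2 - 1*275)/4 = (100 - 275)/4 = (1/4)*(-175) = -175/4)
sqrt(u(429) + d(q(-14, -5))) = sqrt(-146 - 175/4) = sqrt(-759/4) = I*sqrt(759)/2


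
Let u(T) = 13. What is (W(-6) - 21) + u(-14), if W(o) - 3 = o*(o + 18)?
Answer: -77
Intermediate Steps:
W(o) = 3 + o*(18 + o) (W(o) = 3 + o*(o + 18) = 3 + o*(18 + o))
(W(-6) - 21) + u(-14) = ((3 + (-6)² + 18*(-6)) - 21) + 13 = ((3 + 36 - 108) - 21) + 13 = (-69 - 21) + 13 = -90 + 13 = -77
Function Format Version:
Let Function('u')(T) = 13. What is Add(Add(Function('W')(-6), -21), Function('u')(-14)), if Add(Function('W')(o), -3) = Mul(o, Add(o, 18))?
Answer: -77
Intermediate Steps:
Function('W')(o) = Add(3, Mul(o, Add(18, o))) (Function('W')(o) = Add(3, Mul(o, Add(o, 18))) = Add(3, Mul(o, Add(18, o))))
Add(Add(Function('W')(-6), -21), Function('u')(-14)) = Add(Add(Add(3, Pow(-6, 2), Mul(18, -6)), -21), 13) = Add(Add(Add(3, 36, -108), -21), 13) = Add(Add(-69, -21), 13) = Add(-90, 13) = -77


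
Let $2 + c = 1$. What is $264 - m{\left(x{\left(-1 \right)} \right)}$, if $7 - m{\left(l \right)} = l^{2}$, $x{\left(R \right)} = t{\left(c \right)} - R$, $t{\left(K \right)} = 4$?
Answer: $282$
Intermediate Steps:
$c = -1$ ($c = -2 + 1 = -1$)
$x{\left(R \right)} = 4 - R$
$m{\left(l \right)} = 7 - l^{2}$
$264 - m{\left(x{\left(-1 \right)} \right)} = 264 - \left(7 - \left(4 - -1\right)^{2}\right) = 264 - \left(7 - \left(4 + 1\right)^{2}\right) = 264 - \left(7 - 5^{2}\right) = 264 - \left(7 - 25\right) = 264 - -18 = 264 + 18 = 282$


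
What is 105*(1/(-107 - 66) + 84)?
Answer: 1525755/173 ≈ 8819.4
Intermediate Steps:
105*(1/(-107 - 66) + 84) = 105*(1/(-173) + 84) = 105*(-1/173 + 84) = 105*(14531/173) = 1525755/173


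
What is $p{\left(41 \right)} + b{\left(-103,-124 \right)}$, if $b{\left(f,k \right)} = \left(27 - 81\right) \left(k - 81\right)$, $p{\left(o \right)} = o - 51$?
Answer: $11060$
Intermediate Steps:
$p{\left(o \right)} = -51 + o$ ($p{\left(o \right)} = o - 51 = -51 + o$)
$b{\left(f,k \right)} = 4374 - 54 k$ ($b{\left(f,k \right)} = - 54 \left(-81 + k\right) = 4374 - 54 k$)
$p{\left(41 \right)} + b{\left(-103,-124 \right)} = \left(-51 + 41\right) + \left(4374 - -6696\right) = -10 + \left(4374 + 6696\right) = -10 + 11070 = 11060$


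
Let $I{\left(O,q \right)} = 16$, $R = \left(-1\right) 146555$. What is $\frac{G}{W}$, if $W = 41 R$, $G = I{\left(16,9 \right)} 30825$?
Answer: $- \frac{98640}{1201751} \approx -0.08208$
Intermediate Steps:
$R = -146555$
$G = 493200$ ($G = 16 \cdot 30825 = 493200$)
$W = -6008755$ ($W = 41 \left(-146555\right) = -6008755$)
$\frac{G}{W} = \frac{493200}{-6008755} = 493200 \left(- \frac{1}{6008755}\right) = - \frac{98640}{1201751}$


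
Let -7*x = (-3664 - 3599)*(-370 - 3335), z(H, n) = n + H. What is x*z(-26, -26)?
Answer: 1399289580/7 ≈ 1.9990e+8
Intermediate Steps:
z(H, n) = H + n
x = -26909415/7 (x = -(-3664 - 3599)*(-370 - 3335)/7 = -(-7263)*(-3705)/7 = -⅐*26909415 = -26909415/7 ≈ -3.8442e+6)
x*z(-26, -26) = -26909415*(-26 - 26)/7 = -26909415/7*(-52) = 1399289580/7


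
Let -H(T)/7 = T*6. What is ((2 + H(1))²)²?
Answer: 2560000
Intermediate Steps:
H(T) = -42*T (H(T) = -7*T*6 = -42*T)
((2 + H(1))²)² = ((2 - 42*1)²)² = ((2 - 42)²)² = ((-40)²)² = 1600² = 2560000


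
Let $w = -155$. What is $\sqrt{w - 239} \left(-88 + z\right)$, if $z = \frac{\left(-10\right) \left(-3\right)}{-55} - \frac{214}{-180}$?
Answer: $- \frac{86483 i \sqrt{394}}{990} \approx - 1734.0 i$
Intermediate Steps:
$z = \frac{637}{990}$ ($z = 30 \left(- \frac{1}{55}\right) - - \frac{107}{90} = - \frac{6}{11} + \frac{107}{90} = \frac{637}{990} \approx 0.64343$)
$\sqrt{w - 239} \left(-88 + z\right) = \sqrt{-155 - 239} \left(-88 + \frac{637}{990}\right) = \sqrt{-394} \left(- \frac{86483}{990}\right) = i \sqrt{394} \left(- \frac{86483}{990}\right) = - \frac{86483 i \sqrt{394}}{990}$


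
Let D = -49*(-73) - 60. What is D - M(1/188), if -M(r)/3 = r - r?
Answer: 3517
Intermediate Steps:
M(r) = 0 (M(r) = -3*(r - r) = -3*0 = 0)
D = 3517 (D = 3577 - 60 = 3517)
D - M(1/188) = 3517 - 1*0 = 3517 + 0 = 3517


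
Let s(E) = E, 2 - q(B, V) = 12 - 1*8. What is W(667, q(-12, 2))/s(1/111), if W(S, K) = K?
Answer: -222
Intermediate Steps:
q(B, V) = -2 (q(B, V) = 2 - (12 - 1*8) = 2 - (12 - 8) = 2 - 1*4 = 2 - 4 = -2)
W(667, q(-12, 2))/s(1/111) = -2/(1/111) = -2/1/111 = -2*111 = -222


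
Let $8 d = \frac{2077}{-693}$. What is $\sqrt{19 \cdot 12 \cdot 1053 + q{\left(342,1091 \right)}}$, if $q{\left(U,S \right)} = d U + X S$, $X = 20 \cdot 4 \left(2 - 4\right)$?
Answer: $\frac{\sqrt{1550928533}}{154} \approx 255.73$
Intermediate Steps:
$X = -160$ ($X = 20 \cdot 4 \left(-2\right) = 20 \left(-8\right) = -160$)
$d = - \frac{2077}{5544}$ ($d = \frac{2077 \frac{1}{-693}}{8} = \frac{2077 \left(- \frac{1}{693}\right)}{8} = \frac{1}{8} \left(- \frac{2077}{693}\right) = - \frac{2077}{5544} \approx -0.37464$)
$q{\left(U,S \right)} = - 160 S - \frac{2077 U}{5544}$ ($q{\left(U,S \right)} = - \frac{2077 U}{5544} - 160 S = - 160 S - \frac{2077 U}{5544}$)
$\sqrt{19 \cdot 12 \cdot 1053 + q{\left(342,1091 \right)}} = \sqrt{19 \cdot 12 \cdot 1053 - \frac{53803943}{308}} = \sqrt{19 \cdot 12636 - \frac{53803943}{308}} = \sqrt{240084 - \frac{53803943}{308}} = \sqrt{\frac{20141929}{308}} = \frac{\sqrt{1550928533}}{154}$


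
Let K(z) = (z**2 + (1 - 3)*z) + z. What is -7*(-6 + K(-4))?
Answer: -98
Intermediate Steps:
K(z) = z**2 - z (K(z) = (z**2 - 2*z) + z = z**2 - z)
-7*(-6 + K(-4)) = -7*(-6 - 4*(-1 - 4)) = -7*(-6 - 4*(-5)) = -7*(-6 + 20) = -7*14 = -98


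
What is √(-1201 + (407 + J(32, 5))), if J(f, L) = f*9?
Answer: I*√506 ≈ 22.494*I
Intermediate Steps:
J(f, L) = 9*f
√(-1201 + (407 + J(32, 5))) = √(-1201 + (407 + 9*32)) = √(-1201 + (407 + 288)) = √(-1201 + 695) = √(-506) = I*√506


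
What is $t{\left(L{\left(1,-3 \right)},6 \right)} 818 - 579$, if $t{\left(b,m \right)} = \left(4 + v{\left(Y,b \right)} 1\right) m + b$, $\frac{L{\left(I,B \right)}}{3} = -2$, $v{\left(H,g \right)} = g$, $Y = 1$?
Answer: $-15303$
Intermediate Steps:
$L{\left(I,B \right)} = -6$ ($L{\left(I,B \right)} = 3 \left(-2\right) = -6$)
$t{\left(b,m \right)} = b + m \left(4 + b\right)$ ($t{\left(b,m \right)} = \left(4 + b 1\right) m + b = \left(4 + b\right) m + b = m \left(4 + b\right) + b = b + m \left(4 + b\right)$)
$t{\left(L{\left(1,-3 \right)},6 \right)} 818 - 579 = \left(-6 + 4 \cdot 6 - 36\right) 818 - 579 = \left(-6 + 24 - 36\right) 818 - 579 = \left(-18\right) 818 - 579 = -14724 - 579 = -15303$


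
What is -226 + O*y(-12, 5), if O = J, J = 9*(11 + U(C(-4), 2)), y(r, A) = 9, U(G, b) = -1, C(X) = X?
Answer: 584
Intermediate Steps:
J = 90 (J = 9*(11 - 1) = 9*10 = 90)
O = 90
-226 + O*y(-12, 5) = -226 + 90*9 = -226 + 810 = 584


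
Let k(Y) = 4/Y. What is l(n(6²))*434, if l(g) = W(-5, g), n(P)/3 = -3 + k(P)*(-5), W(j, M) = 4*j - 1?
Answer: -9114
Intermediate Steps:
W(j, M) = -1 + 4*j
n(P) = -9 - 60/P (n(P) = 3*(-3 + (4/P)*(-5)) = 3*(-3 - 20/P) = -9 - 60/P)
l(g) = -21 (l(g) = -1 + 4*(-5) = -1 - 20 = -21)
l(n(6²))*434 = -21*434 = -9114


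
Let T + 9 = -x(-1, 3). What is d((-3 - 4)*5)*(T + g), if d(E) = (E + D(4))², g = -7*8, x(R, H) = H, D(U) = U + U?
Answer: -49572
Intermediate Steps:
D(U) = 2*U
g = -56
T = -12 (T = -9 - 1*3 = -9 - 3 = -12)
d(E) = (8 + E)² (d(E) = (E + 2*4)² = (E + 8)² = (8 + E)²)
d((-3 - 4)*5)*(T + g) = (8 + (-3 - 4)*5)²*(-12 - 56) = (8 - 7*5)²*(-68) = (8 - 35)²*(-68) = (-27)²*(-68) = 729*(-68) = -49572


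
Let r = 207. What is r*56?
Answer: 11592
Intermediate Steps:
r*56 = 207*56 = 11592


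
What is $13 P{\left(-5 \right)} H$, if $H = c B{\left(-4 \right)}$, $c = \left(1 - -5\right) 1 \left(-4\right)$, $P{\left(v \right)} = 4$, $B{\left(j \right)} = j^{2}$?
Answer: $-19968$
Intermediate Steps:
$c = -24$ ($c = \left(1 + 5\right) 1 \left(-4\right) = 6 \cdot 1 \left(-4\right) = 6 \left(-4\right) = -24$)
$H = -384$ ($H = - 24 \left(-4\right)^{2} = \left(-24\right) 16 = -384$)
$13 P{\left(-5 \right)} H = 13 \cdot 4 \left(-384\right) = 52 \left(-384\right) = -19968$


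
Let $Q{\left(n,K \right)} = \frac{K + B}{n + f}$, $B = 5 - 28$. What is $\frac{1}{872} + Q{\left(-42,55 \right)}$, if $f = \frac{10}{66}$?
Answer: $- \frac{919451}{1204232} \approx -0.76352$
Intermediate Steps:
$f = \frac{5}{33}$ ($f = 10 \cdot \frac{1}{66} = \frac{5}{33} \approx 0.15152$)
$B = -23$ ($B = 5 - 28 = -23$)
$Q{\left(n,K \right)} = \frac{-23 + K}{\frac{5}{33} + n}$ ($Q{\left(n,K \right)} = \frac{K - 23}{n + \frac{5}{33}} = \frac{-23 + K}{\frac{5}{33} + n}$)
$\frac{1}{872} + Q{\left(-42,55 \right)} = \frac{1}{872} + \frac{33 \left(-23 + 55\right)}{5 + 33 \left(-42\right)} = \frac{1}{872} + 33 \frac{1}{5 - 1386} \cdot 32 = \frac{1}{872} + 33 \frac{1}{-1381} \cdot 32 = \frac{1}{872} + 33 \left(- \frac{1}{1381}\right) 32 = \frac{1}{872} - \frac{1056}{1381} = - \frac{919451}{1204232}$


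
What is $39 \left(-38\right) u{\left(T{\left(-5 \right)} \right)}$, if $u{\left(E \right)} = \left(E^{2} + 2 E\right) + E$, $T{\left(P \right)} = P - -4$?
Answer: $2964$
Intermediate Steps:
$T{\left(P \right)} = 4 + P$ ($T{\left(P \right)} = P + 4 = 4 + P$)
$u{\left(E \right)} = E^{2} + 3 E$
$39 \left(-38\right) u{\left(T{\left(-5 \right)} \right)} = 39 \left(-38\right) \left(4 - 5\right) \left(3 + \left(4 - 5\right)\right) = - 1482 \left(- (3 - 1)\right) = - 1482 \left(\left(-1\right) 2\right) = \left(-1482\right) \left(-2\right) = 2964$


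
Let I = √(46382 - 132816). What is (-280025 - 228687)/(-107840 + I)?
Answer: 27429751040/5814776017 + 254356*I*√86434/5814776017 ≈ 4.7172 + 0.01286*I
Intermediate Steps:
I = I*√86434 (I = √(-86434) = I*√86434 ≈ 294.0*I)
(-280025 - 228687)/(-107840 + I) = (-280025 - 228687)/(-107840 + I*√86434) = -508712/(-107840 + I*√86434)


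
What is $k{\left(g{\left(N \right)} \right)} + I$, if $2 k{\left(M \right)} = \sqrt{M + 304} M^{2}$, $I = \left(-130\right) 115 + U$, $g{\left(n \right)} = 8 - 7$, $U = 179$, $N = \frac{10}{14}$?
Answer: $-14771 + \frac{\sqrt{305}}{2} \approx -14762.0$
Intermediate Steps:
$N = \frac{5}{7}$ ($N = 10 \cdot \frac{1}{14} = \frac{5}{7} \approx 0.71429$)
$g{\left(n \right)} = 1$ ($g{\left(n \right)} = 8 - 7 = 1$)
$I = -14771$ ($I = \left(-130\right) 115 + 179 = -14950 + 179 = -14771$)
$k{\left(M \right)} = \frac{M^{2} \sqrt{304 + M}}{2}$ ($k{\left(M \right)} = \frac{\sqrt{M + 304} M^{2}}{2} = \frac{\sqrt{304 + M} M^{2}}{2} = \frac{M^{2} \sqrt{304 + M}}{2}$)
$k{\left(g{\left(N \right)} \right)} + I = \frac{1^{2} \sqrt{304 + 1}}{2} - 14771 = \frac{1}{2} \cdot 1 \sqrt{305} - 14771 = \frac{\sqrt{305}}{2} - 14771 = -14771 + \frac{\sqrt{305}}{2}$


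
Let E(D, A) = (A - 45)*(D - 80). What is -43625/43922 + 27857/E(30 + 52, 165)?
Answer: 606532577/5270640 ≈ 115.08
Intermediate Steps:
E(D, A) = (-80 + D)*(-45 + A) (E(D, A) = (-45 + A)*(-80 + D) = (-80 + D)*(-45 + A))
-43625/43922 + 27857/E(30 + 52, 165) = -43625/43922 + 27857/(3600 - 80*165 - 45*(30 + 52) + 165*(30 + 52)) = -43625*1/43922 + 27857/(3600 - 13200 - 45*82 + 165*82) = -43625/43922 + 27857/(3600 - 13200 - 3690 + 13530) = -43625/43922 + 27857/240 = 606532577/5270640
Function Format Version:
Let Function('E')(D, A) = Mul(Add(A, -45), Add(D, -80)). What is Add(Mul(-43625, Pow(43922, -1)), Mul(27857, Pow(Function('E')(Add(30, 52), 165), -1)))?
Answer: Rational(606532577, 5270640) ≈ 115.08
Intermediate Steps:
Function('E')(D, A) = Mul(Add(-80, D), Add(-45, A)) (Function('E')(D, A) = Mul(Add(-45, A), Add(-80, D)) = Mul(Add(-80, D), Add(-45, A)))
Add(Mul(-43625, Pow(43922, -1)), Mul(27857, Pow(Function('E')(Add(30, 52), 165), -1))) = Add(Mul(-43625, Pow(43922, -1)), Mul(27857, Pow(Add(3600, Mul(-80, 165), Mul(-45, Add(30, 52)), Mul(165, Add(30, 52))), -1))) = Add(Mul(-43625, Rational(1, 43922)), Mul(27857, Pow(Add(3600, -13200, Mul(-45, 82), Mul(165, 82)), -1))) = Add(Rational(-43625, 43922), Mul(27857, Pow(Add(3600, -13200, -3690, 13530), -1))) = Add(Rational(-43625, 43922), Mul(27857, Pow(240, -1))) = Add(Rational(-43625, 43922), Mul(27857, Rational(1, 240))) = Add(Rational(-43625, 43922), Rational(27857, 240)) = Rational(606532577, 5270640)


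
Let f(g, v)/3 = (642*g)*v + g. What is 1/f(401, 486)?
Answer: 1/375351639 ≈ 2.6642e-9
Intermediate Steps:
f(g, v) = 3*g + 1926*g*v (f(g, v) = 3*((642*g)*v + g) = 3*(642*g*v + g) = 3*(g + 642*g*v) = 3*g + 1926*g*v)
1/f(401, 486) = 1/(3*401*(1 + 642*486)) = 1/(3*401*(1 + 312012)) = 1/(3*401*312013) = 1/375351639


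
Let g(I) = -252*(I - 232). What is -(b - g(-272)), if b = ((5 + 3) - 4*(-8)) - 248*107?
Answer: 153504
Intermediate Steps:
g(I) = 58464 - 252*I (g(I) = -252*(-232 + I) = 58464 - 252*I)
b = -26496 (b = (8 + 32) - 26536 = 40 - 26536 = -26496)
-(b - g(-272)) = -(-26496 - (58464 - 252*(-272))) = -(-26496 - (58464 + 68544)) = -(-26496 - 1*127008) = -(-26496 - 127008) = -1*(-153504) = 153504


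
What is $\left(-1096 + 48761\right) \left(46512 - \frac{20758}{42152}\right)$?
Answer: $\frac{46724880945445}{21076} \approx 2.217 \cdot 10^{9}$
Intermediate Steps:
$\left(-1096 + 48761\right) \left(46512 - \frac{20758}{42152}\right) = 47665 \left(46512 - \frac{10379}{21076}\right) = 47665 \cdot \frac{980276533}{21076} = \frac{46724880945445}{21076}$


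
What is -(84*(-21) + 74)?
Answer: 1690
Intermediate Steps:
-(84*(-21) + 74) = -(-1764 + 74) = -1*(-1690) = 1690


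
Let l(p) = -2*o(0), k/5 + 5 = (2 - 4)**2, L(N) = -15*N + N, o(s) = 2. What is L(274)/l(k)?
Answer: 959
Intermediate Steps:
L(N) = -14*N
k = -5 (k = -25 + 5*(2 - 4)**2 = -25 + 5*(-2)**2 = -25 + 5*4 = -25 + 20 = -5)
l(p) = -4 (l(p) = -2*2 = -4)
L(274)/l(k) = -14*274/(-4) = -3836*(-1/4) = 959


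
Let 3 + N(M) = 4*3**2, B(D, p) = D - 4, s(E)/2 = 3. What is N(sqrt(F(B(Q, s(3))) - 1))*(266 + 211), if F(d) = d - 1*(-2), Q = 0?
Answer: 15741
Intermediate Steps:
s(E) = 6 (s(E) = 2*3 = 6)
B(D, p) = -4 + D
F(d) = 2 + d (F(d) = d + 2 = 2 + d)
N(M) = 33 (N(M) = -3 + 4*3**2 = -3 + 4*9 = -3 + 36 = 33)
N(sqrt(F(B(Q, s(3))) - 1))*(266 + 211) = 33*(266 + 211) = 33*477 = 15741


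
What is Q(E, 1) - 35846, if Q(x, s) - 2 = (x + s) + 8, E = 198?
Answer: -35637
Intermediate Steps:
Q(x, s) = 10 + s + x (Q(x, s) = 2 + ((x + s) + 8) = 2 + ((s + x) + 8) = 2 + (8 + s + x) = 10 + s + x)
Q(E, 1) - 35846 = (10 + 1 + 198) - 35846 = 209 - 35846 = -35637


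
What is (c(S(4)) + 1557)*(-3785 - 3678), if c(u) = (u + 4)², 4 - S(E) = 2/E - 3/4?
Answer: -194045463/16 ≈ -1.2128e+7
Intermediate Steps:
S(E) = 19/4 - 2/E (S(E) = 4 - (2/E - 3/4) = 4 - (2/E - 3*¼) = 4 - (2/E - ¾) = 4 - (-¾ + 2/E) = 4 + (¾ - 2/E) = 19/4 - 2/E)
c(u) = (4 + u)²
(c(S(4)) + 1557)*(-3785 - 3678) = ((4 + (19/4 - 2/4))² + 1557)*(-3785 - 3678) = ((4 + (19/4 - 2*¼))² + 1557)*(-7463) = ((4 + (19/4 - ½))² + 1557)*(-7463) = ((4 + 17/4)² + 1557)*(-7463) = ((33/4)² + 1557)*(-7463) = (1089/16 + 1557)*(-7463) = (26001/16)*(-7463) = -194045463/16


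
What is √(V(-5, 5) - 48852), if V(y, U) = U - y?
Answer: I*√48842 ≈ 221.0*I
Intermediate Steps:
√(V(-5, 5) - 48852) = √((5 - 1*(-5)) - 48852) = √((5 + 5) - 48852) = √(10 - 48852) = √(-48842) = I*√48842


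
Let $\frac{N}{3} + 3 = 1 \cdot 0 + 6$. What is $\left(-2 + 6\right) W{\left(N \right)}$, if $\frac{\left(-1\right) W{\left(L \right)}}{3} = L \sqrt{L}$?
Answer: $-324$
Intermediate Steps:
$N = 9$ ($N = -9 + 3 \left(1 \cdot 0 + 6\right) = -9 + 3 \left(0 + 6\right) = -9 + 3 \cdot 6 = -9 + 18 = 9$)
$W{\left(L \right)} = - 3 L^{\frac{3}{2}}$ ($W{\left(L \right)} = - 3 L \sqrt{L} = - 3 L^{\frac{3}{2}}$)
$\left(-2 + 6\right) W{\left(N \right)} = \left(-2 + 6\right) \left(- 3 \cdot 9^{\frac{3}{2}}\right) = 4 \left(\left(-3\right) 27\right) = 4 \left(-81\right) = -324$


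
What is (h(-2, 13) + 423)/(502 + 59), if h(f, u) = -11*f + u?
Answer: 458/561 ≈ 0.81640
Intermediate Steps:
h(f, u) = u - 11*f
(h(-2, 13) + 423)/(502 + 59) = ((13 - 11*(-2)) + 423)/(502 + 59) = ((13 + 22) + 423)/561 = (35 + 423)*(1/561) = 458*(1/561) = 458/561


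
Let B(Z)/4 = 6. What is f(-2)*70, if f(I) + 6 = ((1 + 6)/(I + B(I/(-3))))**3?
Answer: -2224075/5324 ≈ -417.75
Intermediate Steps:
B(Z) = 24 (B(Z) = 4*6 = 24)
f(I) = -6 + 343/(24 + I)**3 (f(I) = -6 + ((1 + 6)/(I + 24))**3 = -6 + (7/(24 + I))**3 = -6 + 343/(24 + I)**3)
f(-2)*70 = (-6 + 343/(24 - 2)**3)*70 = (-6 + 343/22**3)*70 = (-6 + 343*(1/10648))*70 = (-6 + 343/10648)*70 = -63545/10648*70 = -2224075/5324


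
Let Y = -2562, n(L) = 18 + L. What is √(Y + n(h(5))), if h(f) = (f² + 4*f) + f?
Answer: I*√2494 ≈ 49.94*I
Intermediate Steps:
h(f) = f² + 5*f
√(Y + n(h(5))) = √(-2562 + (18 + 5*(5 + 5))) = √(-2562 + (18 + 5*10)) = √(-2562 + (18 + 50)) = √(-2562 + 68) = √(-2494) = I*√2494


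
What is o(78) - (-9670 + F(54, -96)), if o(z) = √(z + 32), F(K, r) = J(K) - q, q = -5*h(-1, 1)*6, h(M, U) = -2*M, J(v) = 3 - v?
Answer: 9661 + √110 ≈ 9671.5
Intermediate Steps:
q = -60 (q = -(-10)*(-1)*6 = -5*2*6 = -10*6 = -60)
F(K, r) = 63 - K (F(K, r) = (3 - K) - 1*(-60) = (3 - K) + 60 = 63 - K)
o(z) = √(32 + z)
o(78) - (-9670 + F(54, -96)) = √(32 + 78) - (-9670 + (63 - 1*54)) = √110 - (-9670 + (63 - 54)) = √110 - (-9670 + 9) = √110 - 1*(-9661) = √110 + 9661 = 9661 + √110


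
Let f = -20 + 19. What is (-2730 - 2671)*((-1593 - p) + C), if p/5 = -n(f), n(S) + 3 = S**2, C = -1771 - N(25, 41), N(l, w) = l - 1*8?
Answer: 18314791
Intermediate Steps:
N(l, w) = -8 + l (N(l, w) = l - 8 = -8 + l)
f = -1
C = -1788 (C = -1771 - (-8 + 25) = -1771 - 1*17 = -1771 - 17 = -1788)
n(S) = -3 + S**2
p = 10 (p = 5*(-(-3 + (-1)**2)) = 5*(-(-3 + 1)) = 5*(-1*(-2)) = 5*2 = 10)
(-2730 - 2671)*((-1593 - p) + C) = (-2730 - 2671)*((-1593 - 1*10) - 1788) = -5401*((-1593 - 10) - 1788) = -5401*(-1603 - 1788) = -5401*(-3391) = 18314791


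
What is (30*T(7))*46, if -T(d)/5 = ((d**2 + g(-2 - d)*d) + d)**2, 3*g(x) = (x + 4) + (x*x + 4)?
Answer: -1218963200/3 ≈ -4.0632e+8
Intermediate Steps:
g(x) = 8/3 + x/3 + x**2/3 (g(x) = ((x + 4) + (x*x + 4))/3 = ((4 + x) + (x**2 + 4))/3 = ((4 + x) + (4 + x**2))/3 = (8 + x + x**2)/3 = 8/3 + x/3 + x**2/3)
T(d) = -5*(d + d**2 + d*(2 - d/3 + (-2 - d)**2/3))**2 (T(d) = -5*((d**2 + (8/3 + (-2 - d)/3 + (-2 - d)**2/3)*d) + d)**2 = -5*((d**2 + (8/3 + (-2/3 - d/3) + (-2 - d)**2/3)*d) + d)**2 = -5*((d**2 + (2 - d/3 + (-2 - d)**2/3)*d) + d)**2 = -5*((d**2 + d*(2 - d/3 + (-2 - d)**2/3)) + d)**2 = -5*(d + d**2 + d*(2 - d/3 + (-2 - d)**2/3))**2)
(30*T(7))*46 = (30*(-5/9*7**2*(9 + (2 + 7)**2 + 2*7)**2))*46 = (30*(-5/9*49*(9 + 9**2 + 14)**2))*46 = (30*(-5/9*49*(9 + 81 + 14)**2))*46 = (30*(-5/9*49*104**2))*46 = (30*(-5/9*49*10816))*46 = (30*(-2649920/9))*46 = -26499200/3*46 = -1218963200/3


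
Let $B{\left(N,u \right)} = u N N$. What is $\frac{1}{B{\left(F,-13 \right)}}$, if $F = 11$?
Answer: $- \frac{1}{1573} \approx -0.00063573$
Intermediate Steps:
$B{\left(N,u \right)} = u N^{2}$ ($B{\left(N,u \right)} = N u N = u N^{2}$)
$\frac{1}{B{\left(F,-13 \right)}} = \frac{1}{\left(-13\right) 11^{2}} = \frac{1}{\left(-13\right) 121} = \frac{1}{-1573} = - \frac{1}{1573}$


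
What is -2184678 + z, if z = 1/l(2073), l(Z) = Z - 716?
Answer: -2964608045/1357 ≈ -2.1847e+6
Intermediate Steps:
l(Z) = -716 + Z
z = 1/1357 (z = 1/(-716 + 2073) = 1/1357 ≈ 0.00073692)
-2184678 + z = -2184678 + 1/1357 = -2964608045/1357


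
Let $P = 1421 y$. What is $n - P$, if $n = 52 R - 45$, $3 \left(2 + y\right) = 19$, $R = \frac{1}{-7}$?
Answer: $- \frac{130412}{21} \approx -6210.1$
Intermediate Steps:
$R = - \frac{1}{7} \approx -0.14286$
$y = \frac{13}{3}$ ($y = -2 + \frac{1}{3} \cdot 19 = -2 + \frac{19}{3} = \frac{13}{3} \approx 4.3333$)
$P = \frac{18473}{3}$ ($P = 1421 \cdot \frac{13}{3} = \frac{18473}{3} \approx 6157.7$)
$n = - \frac{367}{7}$ ($n = 52 \left(- \frac{1}{7}\right) - 45 = - \frac{52}{7} - 45 = - \frac{367}{7} \approx -52.429$)
$n - P = - \frac{367}{7} - \frac{18473}{3} = - \frac{130412}{21}$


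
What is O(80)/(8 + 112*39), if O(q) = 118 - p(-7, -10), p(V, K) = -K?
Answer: 27/1094 ≈ 0.024680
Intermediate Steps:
O(q) = 108 (O(q) = 118 - (-1)*(-10) = 118 - 1*10 = 118 - 10 = 108)
O(80)/(8 + 112*39) = 108/(8 + 112*39) = 108/(8 + 4368) = 108/4376 = 108*(1/4376) = 27/1094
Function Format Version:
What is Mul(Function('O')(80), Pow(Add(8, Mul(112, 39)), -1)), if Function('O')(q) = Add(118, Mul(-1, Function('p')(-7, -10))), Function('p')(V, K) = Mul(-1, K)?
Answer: Rational(27, 1094) ≈ 0.024680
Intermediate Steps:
Function('O')(q) = 108 (Function('O')(q) = Add(118, Mul(-1, Mul(-1, -10))) = Add(118, Mul(-1, 10)) = Add(118, -10) = 108)
Mul(Function('O')(80), Pow(Add(8, Mul(112, 39)), -1)) = Mul(108, Pow(Add(8, Mul(112, 39)), -1)) = Mul(108, Pow(Add(8, 4368), -1)) = Mul(108, Pow(4376, -1)) = Mul(108, Rational(1, 4376)) = Rational(27, 1094)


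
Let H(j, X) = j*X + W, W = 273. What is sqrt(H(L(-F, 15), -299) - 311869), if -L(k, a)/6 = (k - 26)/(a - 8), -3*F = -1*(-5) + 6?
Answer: I*sqrt(15548666)/7 ≈ 563.31*I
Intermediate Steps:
F = -11/3 (F = -(-1*(-5) + 6)/3 = -(5 + 6)/3 = -1/3*11 = -11/3 ≈ -3.6667)
L(k, a) = -6*(-26 + k)/(-8 + a) (L(k, a) = -6*(k - 26)/(a - 8) = -6*(-26 + k)/(-8 + a))
H(j, X) = 273 + X*j (H(j, X) = j*X + 273 = X*j + 273 = 273 + X*j)
sqrt(H(L(-F, 15), -299) - 311869) = sqrt((273 - 1794*(26 - (-1)*(-11)/3)/(-8 + 15)) - 311869) = sqrt((273 - 1794*(26 - 1*11/3)/7) - 311869) = sqrt((273 - 1794*(26 - 11/3)/7) - 311869) = sqrt((273 - 1794*67/(7*3)) - 311869) = sqrt((273 - 299*134/7) - 311869) = sqrt((273 - 40066/7) - 311869) = sqrt(-38155/7 - 311869) = sqrt(-2221238/7) = I*sqrt(15548666)/7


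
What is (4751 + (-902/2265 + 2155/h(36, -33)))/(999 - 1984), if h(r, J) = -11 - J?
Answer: -241603561/49082550 ≈ -4.9224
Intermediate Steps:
(4751 + (-902/2265 + 2155/h(36, -33)))/(999 - 1984) = (4751 + (-902/2265 + 2155/(-11 - 1*(-33))))/(999 - 1984) = (4751 + (-902*1/2265 + 2155/(-11 + 33)))/(-985) = (4751 + (-902/2265 + 2155/22))*(-1/985) = (4751 + 4861231/49830)*(-1/985) = (241603561/49830)*(-1/985) = -241603561/49082550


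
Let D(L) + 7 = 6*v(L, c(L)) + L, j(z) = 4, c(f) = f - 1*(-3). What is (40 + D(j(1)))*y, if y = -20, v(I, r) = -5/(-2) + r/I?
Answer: -1250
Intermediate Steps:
c(f) = 3 + f (c(f) = f + 3 = 3 + f)
v(I, r) = 5/2 + r/I (v(I, r) = -5*(-1/2) + r/I = 5/2 + r/I)
D(L) = 8 + L + 6*(3 + L)/L (D(L) = -7 + (6*(5/2 + (3 + L)/L) + L) = -7 + ((15 + 6*(3 + L)/L) + L) = -7 + (15 + L + 6*(3 + L)/L) = 8 + L + 6*(3 + L)/L)
(40 + D(j(1)))*y = (40 + (14 + 4 + 18/4))*(-20) = (40 + (14 + 4 + 18*(1/4)))*(-20) = (40 + (14 + 4 + 9/2))*(-20) = (40 + 45/2)*(-20) = (125/2)*(-20) = -1250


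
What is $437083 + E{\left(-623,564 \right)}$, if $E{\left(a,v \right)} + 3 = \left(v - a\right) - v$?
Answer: $437703$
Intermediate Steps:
$E{\left(a,v \right)} = -3 - a$
$437083 + E{\left(-623,564 \right)} = 437083 - -620 = 437083 + \left(-3 + 623\right) = 437083 + 620 = 437703$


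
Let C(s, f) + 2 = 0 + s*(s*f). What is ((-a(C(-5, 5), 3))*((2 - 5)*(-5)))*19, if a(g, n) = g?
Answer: -35055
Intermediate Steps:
C(s, f) = -2 + f*s² (C(s, f) = -2 + (0 + s*(s*f)) = -2 + (0 + s*(f*s)) = -2 + (0 + f*s²) = -2 + f*s²)
((-a(C(-5, 5), 3))*((2 - 5)*(-5)))*19 = ((-(-2 + 5*(-5)²))*((2 - 5)*(-5)))*19 = ((-(-2 + 5*25))*(-3*(-5)))*19 = (-(-2 + 125)*15)*19 = (-1*123*15)*19 = -123*15*19 = -1845*19 = -35055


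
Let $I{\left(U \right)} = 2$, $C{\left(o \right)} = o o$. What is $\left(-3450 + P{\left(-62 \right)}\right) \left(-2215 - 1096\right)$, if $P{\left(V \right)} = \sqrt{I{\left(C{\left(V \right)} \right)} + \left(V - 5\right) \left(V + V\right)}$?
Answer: $11422950 - 3311 \sqrt{8310} \approx 1.1121 \cdot 10^{7}$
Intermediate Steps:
$C{\left(o \right)} = o^{2}$
$P{\left(V \right)} = \sqrt{2 + 2 V \left(-5 + V\right)}$ ($P{\left(V \right)} = \sqrt{2 + \left(V - 5\right) \left(V + V\right)} = \sqrt{2 + \left(-5 + V\right) 2 V} = \sqrt{2 + 2 V \left(-5 + V\right)}$)
$\left(-3450 + P{\left(-62 \right)}\right) \left(-2215 - 1096\right) = \left(-3450 + \sqrt{2 - -620 + 2 \left(-62\right)^{2}}\right) \left(-2215 - 1096\right) = \left(-3450 + \sqrt{2 + 620 + 2 \cdot 3844}\right) \left(-3311\right) = \left(-3450 + \sqrt{2 + 620 + 7688}\right) \left(-3311\right) = \left(-3450 + \sqrt{8310}\right) \left(-3311\right) = 11422950 - 3311 \sqrt{8310}$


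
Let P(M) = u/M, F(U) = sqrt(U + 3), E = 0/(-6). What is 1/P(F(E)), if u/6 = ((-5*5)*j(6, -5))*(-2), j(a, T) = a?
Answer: sqrt(3)/1800 ≈ 0.00096225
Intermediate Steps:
E = 0 (E = 0*(-1/6) = 0)
u = 1800 (u = 6*((-5*5*6)*(-2)) = 6*(-25*6*(-2)) = 6*(-150*(-2)) = 6*300 = 1800)
F(U) = sqrt(3 + U)
P(M) = 1800/M
1/P(F(E)) = 1/(1800/(sqrt(3 + 0))) = 1/(1800/(sqrt(3))) = 1/(1800*(sqrt(3)/3)) = 1/(600*sqrt(3)) = sqrt(3)/1800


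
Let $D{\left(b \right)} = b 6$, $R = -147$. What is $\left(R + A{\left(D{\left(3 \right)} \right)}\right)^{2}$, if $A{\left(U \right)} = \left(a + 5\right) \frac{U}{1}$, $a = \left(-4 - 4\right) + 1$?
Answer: $33489$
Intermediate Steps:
$a = -7$ ($a = -8 + 1 = -7$)
$D{\left(b \right)} = 6 b$
$A{\left(U \right)} = - 2 U$ ($A{\left(U \right)} = \left(-7 + 5\right) \frac{U}{1} = - 2 U 1 = - 2 U$)
$\left(R + A{\left(D{\left(3 \right)} \right)}\right)^{2} = \left(-147 - 2 \cdot 6 \cdot 3\right)^{2} = \left(-147 - 36\right)^{2} = \left(-183\right)^{2} = 33489$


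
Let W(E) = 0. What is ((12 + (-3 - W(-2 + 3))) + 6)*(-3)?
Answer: -45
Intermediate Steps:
((12 + (-3 - W(-2 + 3))) + 6)*(-3) = ((12 + (-3 - 1*0)) + 6)*(-3) = ((12 + (-3 + 0)) + 6)*(-3) = ((12 - 3) + 6)*(-3) = (9 + 6)*(-3) = 15*(-3) = -45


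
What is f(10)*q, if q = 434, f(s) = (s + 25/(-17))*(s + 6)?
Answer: 1006880/17 ≈ 59228.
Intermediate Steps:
f(s) = (6 + s)*(-25/17 + s) (f(s) = (s + 25*(-1/17))*(6 + s) = (s - 25/17)*(6 + s) = (-25/17 + s)*(6 + s) = (6 + s)*(-25/17 + s))
f(10)*q = (-150/17 + 10**2 + (77/17)*10)*434 = (-150/17 + 100 + 770/17)*434 = (2320/17)*434 = 1006880/17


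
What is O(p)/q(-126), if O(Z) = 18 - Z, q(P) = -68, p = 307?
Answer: 17/4 ≈ 4.2500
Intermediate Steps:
O(p)/q(-126) = (18 - 1*307)/(-68) = (18 - 307)*(-1/68) = -289*(-1/68) = 17/4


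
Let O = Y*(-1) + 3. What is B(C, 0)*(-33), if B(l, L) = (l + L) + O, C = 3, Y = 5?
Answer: -33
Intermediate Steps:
O = -2 (O = 5*(-1) + 3 = -5 + 3 = -2)
B(l, L) = -2 + L + l (B(l, L) = (l + L) - 2 = (L + l) - 2 = -2 + L + l)
B(C, 0)*(-33) = (-2 + 0 + 3)*(-33) = 1*(-33) = -33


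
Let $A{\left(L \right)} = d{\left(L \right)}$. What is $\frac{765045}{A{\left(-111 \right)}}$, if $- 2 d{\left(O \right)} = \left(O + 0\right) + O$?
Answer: $\frac{255015}{37} \approx 6892.3$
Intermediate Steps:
$d{\left(O \right)} = - O$ ($d{\left(O \right)} = - \frac{\left(O + 0\right) + O}{2} = - \frac{O + O}{2} = - \frac{2 O}{2} = - O$)
$A{\left(L \right)} = - L$
$\frac{765045}{A{\left(-111 \right)}} = \frac{765045}{\left(-1\right) \left(-111\right)} = \frac{765045}{111} = 765045 \cdot \frac{1}{111} = \frac{255015}{37}$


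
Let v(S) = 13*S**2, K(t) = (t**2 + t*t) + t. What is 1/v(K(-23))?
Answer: 1/13925925 ≈ 7.1808e-8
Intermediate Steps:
K(t) = t + 2*t**2 (K(t) = (t**2 + t**2) + t = 2*t**2 + t = t + 2*t**2)
1/v(K(-23)) = 1/(13*(-23*(1 + 2*(-23)))**2) = 1/(13*(-23*(1 - 46))**2) = 1/(13*(-23*(-45))**2) = 1/(13*1035**2) = 1/(13*1071225) = 1/13925925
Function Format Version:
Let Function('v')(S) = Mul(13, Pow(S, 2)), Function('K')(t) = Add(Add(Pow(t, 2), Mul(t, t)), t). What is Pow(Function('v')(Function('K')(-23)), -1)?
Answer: Rational(1, 13925925) ≈ 7.1808e-8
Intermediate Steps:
Function('K')(t) = Add(t, Mul(2, Pow(t, 2))) (Function('K')(t) = Add(Add(Pow(t, 2), Pow(t, 2)), t) = Add(Mul(2, Pow(t, 2)), t) = Add(t, Mul(2, Pow(t, 2))))
Pow(Function('v')(Function('K')(-23)), -1) = Pow(Mul(13, Pow(Mul(-23, Add(1, Mul(2, -23))), 2)), -1) = Pow(Mul(13, Pow(Mul(-23, Add(1, -46)), 2)), -1) = Pow(Mul(13, Pow(Mul(-23, -45), 2)), -1) = Pow(Mul(13, Pow(1035, 2)), -1) = Pow(Mul(13, 1071225), -1) = Pow(13925925, -1) = Rational(1, 13925925)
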